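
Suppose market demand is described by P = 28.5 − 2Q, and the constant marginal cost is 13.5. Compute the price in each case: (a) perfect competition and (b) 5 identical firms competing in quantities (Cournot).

Under competition P = MC = 13.5, so Q = (28.5 − 13.5)/2 = 7.5.
Cournot with 5 identical firms: the symmetric best-response condition is 28.5 − 12q = 13.5. Each firm produces q = 1.25, total output Q = 6.25, price P = 16.

Competition: P = 13.5; Cournot: P = 16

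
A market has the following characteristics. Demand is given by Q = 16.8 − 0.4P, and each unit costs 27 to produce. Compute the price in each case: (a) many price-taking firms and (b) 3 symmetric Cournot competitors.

Competition: P = 27; Cournot: P = 30.75

Inverting demand: P = 42 − 2.5Q.
Under competition P = MC = 27, so Q = (42 − 27)/2.5 = 6.
With 3 symmetric Cournot firms, each firm's FOC gives 42 − 10q = 27, so q = 1.5, Q = 3·1.5 = 4.5, and P = 30.75.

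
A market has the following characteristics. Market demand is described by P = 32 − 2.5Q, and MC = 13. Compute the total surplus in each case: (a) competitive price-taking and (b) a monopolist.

Competition: TS = 72.2; Monopoly: TS = 54.15

Perfect competition: P = MC = 13, so 32 − 2.5Q = 13 and Q = 7.6.
CS = ½·(32 − 13)·7.6 = 72.2; PS = (13 − 13)·7.6 = 0; TS = 72.2.
Monopoly sets MR = MC: 32 − 5Q = 13 ⇒ Q = 3.8, P = 32 − 2.5·3.8 = 22.5.
CS = ½·(32 − 22.5)·3.8 = 18.05; PS = (22.5 − 13)·3.8 = 36.1; TS = 54.15.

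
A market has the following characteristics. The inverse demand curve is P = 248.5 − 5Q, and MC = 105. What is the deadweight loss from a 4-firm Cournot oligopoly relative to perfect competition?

Under competition P = MC = 105, so Q = (248.5 − 105)/5 = 28.7.
Cournot with 4 identical firms: the symmetric best-response condition is 248.5 − 25q = 105. Each firm produces q = 5.74, total output Q = 22.96, price P = 133.7.
DWL is the triangle between Q = 22.96 and Q = 28.7: ½·(28.7 − 22.96)·(133.7 − 105) = 82.369.

DWL = 82.369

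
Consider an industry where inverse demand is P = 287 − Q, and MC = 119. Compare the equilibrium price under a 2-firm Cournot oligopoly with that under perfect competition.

Cournot: P = 175; Competition: P = 119

With 2 symmetric Cournot firms, each firm's FOC gives 287 − 3q = 119, so q = 56, Q = 2·56 = 112, and P = 175.
Perfect competition: P = MC = 119, so 287 − Q = 119 and Q = 168.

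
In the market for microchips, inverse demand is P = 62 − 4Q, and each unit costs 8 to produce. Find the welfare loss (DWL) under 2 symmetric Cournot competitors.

Competitive firms price at marginal cost: P = 8, giving Q = 13.5.
Cournot with 2 identical firms: the symmetric best-response condition is 62 − 12q = 8. Each firm produces q = 4.5, total output Q = 9, price P = 26.
DWL is the triangle between Q = 9 and Q = 13.5: ½·(13.5 − 9)·(26 − 8) = 40.5.

DWL = 40.5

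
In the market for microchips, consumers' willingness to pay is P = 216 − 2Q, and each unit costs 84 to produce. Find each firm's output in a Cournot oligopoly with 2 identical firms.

q_i = 22

Cournot with 2 identical firms: the symmetric best-response condition is 216 − 6q = 84. Each firm produces q = 22, total output Q = 44, price P = 128.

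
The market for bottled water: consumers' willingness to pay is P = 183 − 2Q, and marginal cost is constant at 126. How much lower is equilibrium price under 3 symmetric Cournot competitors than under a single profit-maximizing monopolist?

P falls by 14.25

A monopolist chooses Q where MR = MC. MR = 183 − 4Q; setting this equal to 126 gives Q = 14.25 and P = 154.5.
With 3 symmetric Cournot firms, each firm's FOC gives 183 − 8q = 126, so q = 7.125, Q = 3·7.125 = 21.375, and P = 140.25.
Change in equilibrium price: 140.25 − 154.5 = −14.25.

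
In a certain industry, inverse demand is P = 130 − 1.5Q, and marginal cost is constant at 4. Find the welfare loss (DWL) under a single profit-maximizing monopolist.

DWL = 1323

Under competition P = MC = 4, so Q = (130 − 4)/1.5 = 84.
The monopolist equates marginal revenue to marginal cost: 130 − 3Q = 4, so Q = 42. From demand, P = 67.
DWL is the triangle between Q = 42 and Q = 84: ½·(84 − 42)·(67 − 4) = 1323.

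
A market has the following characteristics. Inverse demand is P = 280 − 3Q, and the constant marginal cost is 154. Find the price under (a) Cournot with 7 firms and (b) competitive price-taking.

In a 7-firm Cournot equilibrium, symmetry and the first-order condition give q = (280 − 154)/(24) = 5.25. So Q = 36.75 and P = 169.75.
Competitive firms price at marginal cost: P = 154, giving Q = 42.

Cournot: P = 169.75; Competition: P = 154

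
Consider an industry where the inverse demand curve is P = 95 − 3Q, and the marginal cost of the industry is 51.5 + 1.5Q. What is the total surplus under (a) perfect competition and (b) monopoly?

Competitive equilibrium sets price equal to marginal cost: 95 − 3Q = 51.5 + 1.5Q, so Q = 29/3 and P = 66.
CS = ½·(95 − 66)·29/3 = 841/6; PS = (66·29/3 − 51.5·29/3 − ½·1.5·(29/3)²) = 841/12; TS = 210.25.
A monopolist chooses Q where MR = MC. MR = 95 − 6Q; setting this equal to 51.5 + 1.5Q gives Q = 5.8 and P = 77.6.
CS = ½·(95 − 77.6)·5.8 = 50.46; PS = (77.6·5.8 − 51.5·5.8 − ½·1.5·5.8²) = 126.15; TS = 176.61.

Competition: TS = 210.25; Monopoly: TS = 176.61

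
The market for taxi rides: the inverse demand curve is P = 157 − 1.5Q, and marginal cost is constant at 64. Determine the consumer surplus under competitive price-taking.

CS = 2883

Competitive firms price at marginal cost: P = 64, giving Q = 62.
CS = ½·(157 − 64)·62 = 2883.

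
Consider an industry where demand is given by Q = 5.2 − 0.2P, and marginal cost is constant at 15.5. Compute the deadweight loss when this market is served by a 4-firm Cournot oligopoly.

DWL = 0.441

Inverting demand: P = 26 − 5Q.
Under competition P = MC = 15.5, so Q = (26 − 15.5)/5 = 2.1.
In a 4-firm Cournot equilibrium, symmetry and the first-order condition give q = (26 − 15.5)/(25) = 0.42. So Q = 1.68 and P = 17.6.
DWL is the triangle between Q = 1.68 and Q = 2.1: ½·(2.1 − 1.68)·(17.6 − 15.5) = 0.441.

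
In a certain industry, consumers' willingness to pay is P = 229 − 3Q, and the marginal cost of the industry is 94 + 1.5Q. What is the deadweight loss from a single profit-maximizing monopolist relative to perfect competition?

Under competition P = MC: 229 − 3Q = 94 + 1.5Q ⇒ Q = 30, P = 139.
Monopoly sets MR = MC: 229 − 6Q = 94 + 1.5Q ⇒ Q = 18, P = 229 − 3·18 = 175.
CS = ½·(229 − 139)·30 = 1350; PS = (139·30 − 94·30 − ½·1.5·30²) = 675; TS = 2025.
CS = ½·(229 − 175)·18 = 486; PS = (175·18 − 94·18 − ½·1.5·18²) = 1215; TS = 1701.
DWL = 2025 − 1701 = 324.

DWL = 324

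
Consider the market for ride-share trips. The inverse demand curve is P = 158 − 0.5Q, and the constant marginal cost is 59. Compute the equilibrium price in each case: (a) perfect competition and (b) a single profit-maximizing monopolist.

Competition: P = 59; Monopoly: P = 108.5

Competitive firms price at marginal cost: P = 59, giving Q = 198.
A monopolist chooses Q where MR = MC. MR = 158 − Q; setting this equal to 59 gives Q = 99 and P = 108.5.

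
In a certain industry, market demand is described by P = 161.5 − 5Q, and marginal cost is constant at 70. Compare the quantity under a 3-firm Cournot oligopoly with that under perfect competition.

Cournot: Q = 13.725; Competition: Q = 18.3

In a 3-firm Cournot equilibrium, symmetry and the first-order condition give q = (161.5 − 70)/(20) = 4.575. So Q = 13.725 and P = 92.875.
Competitive firms price at marginal cost: P = 70, giving Q = 18.3.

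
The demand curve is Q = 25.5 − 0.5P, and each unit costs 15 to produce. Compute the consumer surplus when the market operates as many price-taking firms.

CS = 324

Inverting demand: P = 51 − 2Q.
Perfect competition: P = MC = 15, so 51 − 2Q = 15 and Q = 18.
CS = ½·(51 − 15)·18 = 324.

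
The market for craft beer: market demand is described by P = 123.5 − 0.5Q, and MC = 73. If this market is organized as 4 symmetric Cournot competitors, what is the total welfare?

TS = 2448.24

With 4 symmetric Cournot firms, each firm's FOC gives 123.5 − 2.5q = 73, so q = 20.2, Q = 4·20.2 = 80.8, and P = 83.1.
CS = ½·(123.5 − 83.1)·80.8 = 1632.16; PS = (83.1 − 73)·80.8 = 816.08; TS = 2448.24.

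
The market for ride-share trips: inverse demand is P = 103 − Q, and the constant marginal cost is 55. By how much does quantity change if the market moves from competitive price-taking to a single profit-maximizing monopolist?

Competitive firms price at marginal cost: P = 55, giving Q = 48.
A monopolist chooses Q where MR = MC. MR = 103 − 2Q; setting this equal to 55 gives Q = 24 and P = 79.
Change in quantity: 24 − 48 = −24.

Quantity falls by 24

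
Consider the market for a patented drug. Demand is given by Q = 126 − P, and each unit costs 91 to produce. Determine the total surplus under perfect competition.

Inverting demand: P = 126 − Q.
Under competition P = MC = 91, so Q = (126 − 91)/1 = 35.
CS = ½·(126 − 91)·35 = 612.5; PS = (91 − 91)·35 = 0; TS = 612.5.

TS = 612.5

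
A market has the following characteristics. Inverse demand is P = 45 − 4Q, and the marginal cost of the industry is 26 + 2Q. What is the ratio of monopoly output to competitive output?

A monopolist chooses Q where MR = MC. MR = 45 − 8Q; setting this equal to 26 + 2Q gives Q = 1.9 and P = 37.4.
Under competition P = MC: 45 − 4Q = 26 + 2Q ⇒ Q = 19/6, P = 97/3.
Ratio Q_m/Q_c = 1.9/(19/6) = 0.6.

Q_m/Q_c = 0.6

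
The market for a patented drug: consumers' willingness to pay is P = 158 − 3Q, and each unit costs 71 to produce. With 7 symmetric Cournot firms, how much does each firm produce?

q_i = 3.625

In a 7-firm Cournot equilibrium, symmetry and the first-order condition give q = (158 − 71)/(24) = 3.625. So Q = 25.375 and P = 81.875.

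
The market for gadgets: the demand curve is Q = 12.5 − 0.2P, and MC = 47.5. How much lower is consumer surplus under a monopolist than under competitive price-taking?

Inverting demand: P = 62.5 − 5Q.
Under competition P = MC = 47.5, so Q = (62.5 − 47.5)/5 = 3.
CS = ½·(62.5 − 47.5)·3 = 22.5.
A monopolist chooses Q where MR = MC. MR = 62.5 − 10Q; setting this equal to 47.5 gives Q = 1.5 and P = 55.
CS = ½·(62.5 − 55)·1.5 = 5.625.
Change in consumer surplus: 5.625 − 22.5 = −16.875.

Consumer surplus falls by 16.875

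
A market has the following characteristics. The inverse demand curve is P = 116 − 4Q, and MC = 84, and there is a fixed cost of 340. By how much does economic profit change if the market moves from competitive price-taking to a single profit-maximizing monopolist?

Under competition P = MC = 84, so Q = (116 − 84)/4 = 8.
Profit = (84 − 84)·8 − 340 = −340.
A monopolist chooses Q where MR = MC. MR = 116 − 8Q; setting this equal to 84 gives Q = 4 and P = 100.
Profit = (100 − 84)·4 − 340 = −276.
Change in economic profit: −276 − −340 = 64.

π rises by 64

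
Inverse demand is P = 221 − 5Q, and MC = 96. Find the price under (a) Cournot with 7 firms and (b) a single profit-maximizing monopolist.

Cournot: P = 111.625; Monopoly: P = 158.5

In a 7-firm Cournot equilibrium, symmetry and the first-order condition give q = (221 − 96)/(40) = 3.125. So Q = 21.875 and P = 111.625.
The monopolist equates marginal revenue to marginal cost: 221 − 10Q = 96, so Q = 12.5. From demand, P = 158.5.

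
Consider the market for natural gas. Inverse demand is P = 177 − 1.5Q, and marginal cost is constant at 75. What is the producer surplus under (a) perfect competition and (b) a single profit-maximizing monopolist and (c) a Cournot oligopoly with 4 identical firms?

Competition: PS = 0; Monopoly: PS = 1734; Cournot: PS = 1109.76

Perfect competition: P = MC = 75, so 177 − 1.5Q = 75 and Q = 68.
PS = (75 − 75)·68 = 0.
The monopolist equates marginal revenue to marginal cost: 177 − 3Q = 75, so Q = 34. From demand, P = 126.
PS = (126 − 75)·34 = 1734.
In a 4-firm Cournot equilibrium, symmetry and the first-order condition give q = (177 − 75)/(7.5) = 13.6. So Q = 54.4 and P = 95.4.
PS = (95.4 − 75)·54.4 = 1109.76.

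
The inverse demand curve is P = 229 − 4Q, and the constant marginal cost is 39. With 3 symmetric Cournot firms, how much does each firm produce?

With 3 symmetric Cournot firms, each firm's FOC gives 229 − 16q = 39, so q = 11.875, Q = 3·11.875 = 35.625, and P = 86.5.

q_i = 11.875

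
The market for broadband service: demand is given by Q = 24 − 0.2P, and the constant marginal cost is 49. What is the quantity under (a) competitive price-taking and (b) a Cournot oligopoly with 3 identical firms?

Inverting demand: P = 120 − 5Q.
Under competition P = MC = 49, so Q = (120 − 49)/5 = 14.2.
With 3 symmetric Cournot firms, each firm's FOC gives 120 − 20q = 49, so q = 3.55, Q = 3·3.55 = 10.65, and P = 66.75.

Competition: Q = 14.2; Cournot: Q = 10.65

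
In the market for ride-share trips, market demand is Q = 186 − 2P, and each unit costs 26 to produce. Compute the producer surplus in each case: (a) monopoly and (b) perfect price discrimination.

Monopoly: PS = 2244.5; Perfect PD: PS = 4489

Inverting demand: P = 93 − 0.5Q.
A monopolist chooses Q where MR = MC. MR = 93 − Q; setting this equal to 26 gives Q = 67 and P = 59.5.
PS = (59.5 − 26)·67 = 2244.5.
With perfect price discrimination, output is the efficient level Q = 134 (where demand meets MC), but every buyer pays their willingness to pay: CS = 0 and PS = total surplus.
PS = ½·(93 − 26)·134 = 4489.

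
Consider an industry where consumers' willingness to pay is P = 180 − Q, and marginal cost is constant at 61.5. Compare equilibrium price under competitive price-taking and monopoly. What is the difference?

Competitive firms price at marginal cost: P = 61.5, giving Q = 118.5.
The monopolist equates marginal revenue to marginal cost: 180 − 2Q = 61.5, so Q = 59.25. From demand, P = 120.75.
Change in equilibrium price: 120.75 − 61.5 = 59.25.

Equilibrium price rises by 59.25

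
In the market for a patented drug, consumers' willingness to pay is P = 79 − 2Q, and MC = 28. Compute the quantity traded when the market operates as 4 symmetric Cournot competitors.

Cournot with 4 identical firms: the symmetric best-response condition is 79 − 10q = 28. Each firm produces q = 5.1, total output Q = 20.4, price P = 38.2.

Q = 20.4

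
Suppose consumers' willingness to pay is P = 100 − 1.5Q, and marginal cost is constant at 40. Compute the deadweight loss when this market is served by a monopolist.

DWL = 300

Under competition P = MC = 40, so Q = (100 − 40)/1.5 = 40.
Monopoly sets MR = MC: 100 − 3Q = 40 ⇒ Q = 20, P = 100 − 1.5·20 = 70.
DWL is the triangle between Q = 20 and Q = 40: ½·(40 − 20)·(70 − 40) = 300.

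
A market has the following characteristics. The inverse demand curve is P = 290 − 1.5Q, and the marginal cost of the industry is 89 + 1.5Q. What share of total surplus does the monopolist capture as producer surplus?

PS/TS = 0.75

A monopolist chooses Q where MR = MC. MR = 290 − 3Q; setting this equal to 89 + 1.5Q gives Q = 134/3 and P = 223.
CS = ½·(290 − 223)·134/3 = 4489/3.
PS = P·Q − VC(Q) = 223·134/3 − (89·134/3 + ½·1.5·(134/3)²) = 4489.
Share captured = PS/TS = 4489/(17956/3) = 0.75.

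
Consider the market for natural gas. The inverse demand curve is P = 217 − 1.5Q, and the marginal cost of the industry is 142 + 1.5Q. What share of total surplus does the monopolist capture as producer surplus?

A monopolist chooses Q where MR = MC. MR = 217 − 3Q; setting this equal to 142 + 1.5Q gives Q = 50/3 and P = 192.
CS = ½·(217 − 192)·50/3 = 625/3.
PS = P·Q − VC(Q) = 192·50/3 − (142·50/3 + ½·1.5·(50/3)²) = 625.
Share captured = PS/TS = 625/(2500/3) = 0.75.

PS/TS = 0.75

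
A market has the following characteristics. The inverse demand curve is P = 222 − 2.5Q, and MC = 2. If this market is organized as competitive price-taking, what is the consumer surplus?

CS = 9680

Under competition P = MC = 2, so Q = (222 − 2)/2.5 = 88.
CS = ½·(222 − 2)·88 = 9680.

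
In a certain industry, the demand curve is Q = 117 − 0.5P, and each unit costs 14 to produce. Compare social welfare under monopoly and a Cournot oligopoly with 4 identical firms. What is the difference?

TS rises by 2541

Inverting demand: P = 234 − 2Q.
The monopolist equates marginal revenue to marginal cost: 234 − 4Q = 14, so Q = 55. From demand, P = 124.
CS = ½·(234 − 124)·55 = 3025; PS = (124 − 14)·55 = 6050; TS = 9075.
With 4 symmetric Cournot firms, each firm's FOC gives 234 − 10q = 14, so q = 22, Q = 4·22 = 88, and P = 58.
CS = ½·(234 − 58)·88 = 7744; PS = (58 − 14)·88 = 3872; TS = 11616.
Change in social welfare: 11616 − 9075 = 2541.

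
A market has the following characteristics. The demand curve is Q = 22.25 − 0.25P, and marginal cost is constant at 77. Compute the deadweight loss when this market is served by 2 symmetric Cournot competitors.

Inverting demand: P = 89 − 4Q.
Under competition P = MC = 77, so Q = (89 − 77)/4 = 3.
Cournot with 2 identical firms: the symmetric best-response condition is 89 − 12q = 77. Each firm produces q = 1, total output Q = 2, price P = 81.
DWL is the triangle between Q = 2 and Q = 3: ½·(3 − 2)·(81 − 77) = 2.

DWL = 2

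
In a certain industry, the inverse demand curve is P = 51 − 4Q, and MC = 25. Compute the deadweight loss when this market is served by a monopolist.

Competitive firms price at marginal cost: P = 25, giving Q = 6.5.
The monopolist equates marginal revenue to marginal cost: 51 − 8Q = 25, so Q = 3.25. From demand, P = 38.
DWL is the triangle between Q = 3.25 and Q = 6.5: ½·(6.5 − 3.25)·(38 − 25) = 21.125.

DWL = 21.125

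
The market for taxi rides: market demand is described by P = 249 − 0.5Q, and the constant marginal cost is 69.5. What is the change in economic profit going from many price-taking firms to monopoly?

π rises by 16110.125

Under competition P = MC = 69.5, so Q = (249 − 69.5)/0.5 = 359.
Profit = (69.5 − 69.5)·359 = 0.
A monopolist chooses Q where MR = MC. MR = 249 − Q; setting this equal to 69.5 gives Q = 179.5 and P = 159.25.
Profit = (159.25 − 69.5)·179.5 = 16110.125.
Change in economic profit: 16110.125 − 0 = 16110.125.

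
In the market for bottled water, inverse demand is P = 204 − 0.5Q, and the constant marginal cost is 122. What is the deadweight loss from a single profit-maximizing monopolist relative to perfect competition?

DWL = 1681

Competitive firms price at marginal cost: P = 122, giving Q = 164.
A monopolist chooses Q where MR = MC. MR = 204 − Q; setting this equal to 122 gives Q = 82 and P = 163.
DWL is the triangle between Q = 82 and Q = 164: ½·(164 − 82)·(163 − 122) = 1681.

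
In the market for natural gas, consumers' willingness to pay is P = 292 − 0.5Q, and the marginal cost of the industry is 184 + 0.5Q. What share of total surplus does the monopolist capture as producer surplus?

PS/TS = 0.75

The monopolist equates marginal revenue to marginal cost: 292 − Q = 184 + 0.5Q, so Q = 72. From demand, P = 256.
CS = ½·(292 − 256)·72 = 1296.
PS = P·Q − VC(Q) = 256·72 − (184·72 + ½·0.5·72²) = 3888.
Share captured = PS/TS = 3888/5184 = 0.75.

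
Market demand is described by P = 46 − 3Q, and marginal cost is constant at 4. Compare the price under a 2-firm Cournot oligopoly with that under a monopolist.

Cournot: P = 18; Monopoly: P = 25

In a 2-firm Cournot equilibrium, symmetry and the first-order condition give q = (46 − 4)/(9) = 14/3. So Q = 28/3 and P = 18.
Monopoly sets MR = MC: 46 − 6Q = 4 ⇒ Q = 7, P = 46 − 3·7 = 25.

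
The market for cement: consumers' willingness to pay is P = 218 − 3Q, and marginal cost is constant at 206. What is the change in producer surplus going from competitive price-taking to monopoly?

Under competition P = MC = 206, so Q = (218 − 206)/3 = 4.
PS = (206 − 206)·4 = 0.
A monopolist chooses Q where MR = MC. MR = 218 − 6Q; setting this equal to 206 gives Q = 2 and P = 212.
PS = (212 − 206)·2 = 12.
Change in producer surplus: 12 − 0 = 12.

PS rises by 12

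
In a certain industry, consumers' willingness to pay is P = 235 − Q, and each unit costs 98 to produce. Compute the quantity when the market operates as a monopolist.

The monopolist equates marginal revenue to marginal cost: 235 − 2Q = 98, so Q = 68.5. From demand, P = 166.5.

Q = 68.5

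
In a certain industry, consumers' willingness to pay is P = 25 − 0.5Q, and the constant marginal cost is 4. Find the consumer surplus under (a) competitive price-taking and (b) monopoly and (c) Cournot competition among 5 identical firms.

Competitive firms price at marginal cost: P = 4, giving Q = 42.
CS = ½·(25 − 4)·42 = 441.
The monopolist equates marginal revenue to marginal cost: 25 − Q = 4, so Q = 21. From demand, P = 14.5.
CS = ½·(25 − 14.5)·21 = 110.25.
With 5 symmetric Cournot firms, each firm's FOC gives 25 − 3q = 4, so q = 7, Q = 5·7 = 35, and P = 7.5.
CS = ½·(25 − 7.5)·35 = 306.25.

Competition: CS = 441; Monopoly: CS = 110.25; Cournot: CS = 306.25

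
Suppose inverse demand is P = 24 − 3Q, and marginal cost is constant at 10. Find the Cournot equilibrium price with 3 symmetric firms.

In a 3-firm Cournot equilibrium, symmetry and the first-order condition give q = (24 − 10)/(12) = 7/6. So Q = 3.5 and P = 13.5.

P = 13.5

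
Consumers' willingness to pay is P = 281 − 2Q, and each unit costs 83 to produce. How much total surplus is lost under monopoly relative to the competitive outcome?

DWL = 2450.25

Competitive firms price at marginal cost: P = 83, giving Q = 99.
The monopolist equates marginal revenue to marginal cost: 281 − 4Q = 83, so Q = 49.5. From demand, P = 182.
DWL is the triangle between Q = 49.5 and Q = 99: ½·(99 − 49.5)·(182 − 83) = 2450.25.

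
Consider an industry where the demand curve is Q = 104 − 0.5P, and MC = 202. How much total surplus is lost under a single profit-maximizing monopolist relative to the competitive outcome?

Inverting demand: P = 208 − 2Q.
Perfect competition: P = MC = 202, so 208 − 2Q = 202 and Q = 3.
Monopoly sets MR = MC: 208 − 4Q = 202 ⇒ Q = 1.5, P = 208 − 2·1.5 = 205.
DWL is the triangle between Q = 1.5 and Q = 3: ½·(3 − 1.5)·(205 − 202) = 2.25.

DWL = 2.25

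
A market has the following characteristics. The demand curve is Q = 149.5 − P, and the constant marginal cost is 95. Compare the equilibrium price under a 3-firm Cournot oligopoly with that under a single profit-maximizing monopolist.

Cournot: P = 108.625; Monopoly: P = 122.25

Inverting demand: P = 149.5 − Q.
In a 3-firm Cournot equilibrium, symmetry and the first-order condition give q = (149.5 − 95)/(4) = 13.625. So Q = 40.875 and P = 108.625.
A monopolist chooses Q where MR = MC. MR = 149.5 − 2Q; setting this equal to 95 gives Q = 27.25 and P = 122.25.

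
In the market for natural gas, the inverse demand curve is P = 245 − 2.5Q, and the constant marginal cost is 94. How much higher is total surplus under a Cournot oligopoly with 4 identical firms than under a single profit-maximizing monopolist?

TS rises by 957.642

Monopoly sets MR = MC: 245 − 5Q = 94 ⇒ Q = 30.2, P = 245 − 2.5·30.2 = 169.5.
CS = ½·(245 − 169.5)·30.2 = 1140.05; PS = (169.5 − 94)·30.2 = 2280.1; TS = 3420.15.
With 4 symmetric Cournot firms, each firm's FOC gives 245 − 12.5q = 94, so q = 12.08, Q = 4·12.08 = 48.32, and P = 124.2.
CS = ½·(245 − 124.2)·48.32 = 2918.528; PS = (124.2 − 94)·48.32 = 1459.264; TS = 4377.792.
Change in total surplus: 4377.792 − 3420.15 = 957.642.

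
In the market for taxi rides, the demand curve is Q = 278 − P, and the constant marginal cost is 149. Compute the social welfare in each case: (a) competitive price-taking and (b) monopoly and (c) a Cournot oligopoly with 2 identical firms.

Inverting demand: P = 278 − Q.
Competitive firms price at marginal cost: P = 149, giving Q = 129.
CS = ½·(278 − 149)·129 = 8320.5; PS = (149 − 149)·129 = 0; TS = 8320.5.
A monopolist chooses Q where MR = MC. MR = 278 − 2Q; setting this equal to 149 gives Q = 64.5 and P = 213.5.
CS = ½·(278 − 213.5)·64.5 = 2080.125; PS = (213.5 − 149)·64.5 = 4160.25; TS = 6240.375.
With 2 symmetric Cournot firms, each firm's FOC gives 278 − 3q = 149, so q = 43, Q = 2·43 = 86, and P = 192.
CS = ½·(278 − 192)·86 = 3698; PS = (192 − 149)·86 = 3698; TS = 7396.

Competition: TS = 8320.5; Monopoly: TS = 6240.375; Cournot: TS = 7396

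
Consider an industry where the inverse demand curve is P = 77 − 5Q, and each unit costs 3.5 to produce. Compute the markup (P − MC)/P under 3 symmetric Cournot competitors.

Cournot with 3 identical firms: the symmetric best-response condition is 77 − 20q = 3.5. Each firm produces q = 3.675, total output Q = 11.025, price P = 21.875.
Lerner index = (P − MC)/P = (21.875 − 3.5)/21.875 = 0.84.

Lerner index = 0.84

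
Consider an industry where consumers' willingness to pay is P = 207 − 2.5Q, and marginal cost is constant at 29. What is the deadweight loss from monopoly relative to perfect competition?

Competitive firms price at marginal cost: P = 29, giving Q = 71.2.
Monopoly sets MR = MC: 207 − 5Q = 29 ⇒ Q = 35.6, P = 207 − 2.5·35.6 = 118.
DWL is the triangle between Q = 35.6 and Q = 71.2: ½·(71.2 − 35.6)·(118 − 29) = 1584.2.

DWL = 1584.2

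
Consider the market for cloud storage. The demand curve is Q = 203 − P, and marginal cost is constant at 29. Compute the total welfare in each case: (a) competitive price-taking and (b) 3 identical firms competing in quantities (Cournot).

Inverting demand: P = 203 − Q.
Perfect competition: P = MC = 29, so 203 − Q = 29 and Q = 174.
CS = ½·(203 − 29)·174 = 15138; PS = (29 − 29)·174 = 0; TS = 15138.
In a 3-firm Cournot equilibrium, symmetry and the first-order condition give q = (203 − 29)/(4) = 43.5. So Q = 130.5 and P = 72.5.
CS = ½·(203 − 72.5)·130.5 = 8515.125; PS = (72.5 − 29)·130.5 = 5676.75; TS = 14191.875.

Competition: TS = 15138; Cournot: TS = 14191.875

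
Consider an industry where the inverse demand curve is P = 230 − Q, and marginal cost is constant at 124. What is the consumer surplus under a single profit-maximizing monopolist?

The monopolist equates marginal revenue to marginal cost: 230 − 2Q = 124, so Q = 53. From demand, P = 177.
CS = ½·(230 − 177)·53 = 1404.5.

CS = 1404.5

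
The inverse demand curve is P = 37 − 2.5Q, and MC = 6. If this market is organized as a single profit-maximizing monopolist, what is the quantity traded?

Q = 6.2

A monopolist chooses Q where MR = MC. MR = 37 − 5Q; setting this equal to 6 gives Q = 6.2 and P = 21.5.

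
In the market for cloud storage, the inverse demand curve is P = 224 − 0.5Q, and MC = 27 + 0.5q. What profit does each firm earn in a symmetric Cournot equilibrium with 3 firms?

π_i = 4657.08

With 3 symmetric Cournot firms, each firm's FOC gives 224 − 2q = 27 + 0.5q, so q = 78.8, Q = 3·78.8 = 236.4, and P = 105.8.
Each firm's profit = 105.8·78.8 − (27·78.8 + ½·0.5·78.8²) = 4657.08.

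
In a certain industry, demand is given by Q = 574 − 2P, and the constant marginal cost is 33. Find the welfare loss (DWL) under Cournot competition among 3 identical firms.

DWL = 4032.25

Inverting demand: P = 287 − 0.5Q.
Under competition P = MC = 33, so Q = (287 − 33)/0.5 = 508.
Cournot with 3 identical firms: the symmetric best-response condition is 287 − 2q = 33. Each firm produces q = 127, total output Q = 381, price P = 96.5.
DWL is the triangle between Q = 381 and Q = 508: ½·(508 − 381)·(96.5 − 33) = 4032.25.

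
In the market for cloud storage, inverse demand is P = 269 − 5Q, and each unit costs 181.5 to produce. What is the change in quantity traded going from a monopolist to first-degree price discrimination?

The monopolist equates marginal revenue to marginal cost: 269 − 10Q = 181.5, so Q = 8.75. From demand, P = 225.25.
With perfect price discrimination, output is the efficient level Q = 17.5 (where demand meets MC), but every buyer pays their willingness to pay: CS = 0 and PS = total surplus.
Change in quantity traded: 17.5 − 8.75 = 8.75.

Q rises by 8.75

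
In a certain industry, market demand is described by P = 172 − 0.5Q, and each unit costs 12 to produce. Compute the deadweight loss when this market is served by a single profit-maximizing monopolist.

Under competition P = MC = 12, so Q = (172 − 12)/0.5 = 320.
Monopoly sets MR = MC: 172 − Q = 12 ⇒ Q = 160, P = 172 − 0.5·160 = 92.
DWL is the triangle between Q = 160 and Q = 320: ½·(320 − 160)·(92 − 12) = 6400.

DWL = 6400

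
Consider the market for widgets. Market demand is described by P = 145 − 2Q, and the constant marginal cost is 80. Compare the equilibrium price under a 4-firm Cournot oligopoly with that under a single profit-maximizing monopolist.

With 4 symmetric Cournot firms, each firm's FOC gives 145 − 10q = 80, so q = 6.5, Q = 4·6.5 = 26, and P = 93.
A monopolist chooses Q where MR = MC. MR = 145 − 4Q; setting this equal to 80 gives Q = 16.25 and P = 112.5.

Cournot: P = 93; Monopoly: P = 112.5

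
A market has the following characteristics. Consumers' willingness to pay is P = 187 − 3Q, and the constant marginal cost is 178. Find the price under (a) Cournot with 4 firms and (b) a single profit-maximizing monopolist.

Cournot: P = 179.8; Monopoly: P = 182.5

With 4 symmetric Cournot firms, each firm's FOC gives 187 − 15q = 178, so q = 0.6, Q = 4·0.6 = 2.4, and P = 179.8.
The monopolist equates marginal revenue to marginal cost: 187 − 6Q = 178, so Q = 1.5. From demand, P = 182.5.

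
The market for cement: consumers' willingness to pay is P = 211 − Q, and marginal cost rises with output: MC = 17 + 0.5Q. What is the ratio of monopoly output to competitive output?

The monopolist equates marginal revenue to marginal cost: 211 − 2Q = 17 + 0.5Q, so Q = 77.6. From demand, P = 133.4.
Competitive equilibrium sets price equal to marginal cost: 211 − Q = 17 + 0.5Q, so Q = 388/3 and P = 245/3.
Ratio Q_m/Q_c = 77.6/(388/3) = 0.6.

Q_m/Q_c = 0.6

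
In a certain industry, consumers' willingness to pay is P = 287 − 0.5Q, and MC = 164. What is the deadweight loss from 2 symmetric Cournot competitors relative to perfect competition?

DWL = 1681

Competitive firms price at marginal cost: P = 164, giving Q = 246.
In a 2-firm Cournot equilibrium, symmetry and the first-order condition give q = (287 − 164)/(1.5) = 82. So Q = 164 and P = 205.
DWL is the triangle between Q = 164 and Q = 246: ½·(246 − 164)·(205 − 164) = 1681.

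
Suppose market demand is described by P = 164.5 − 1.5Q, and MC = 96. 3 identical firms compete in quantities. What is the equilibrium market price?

In a 3-firm Cournot equilibrium, symmetry and the first-order condition give q = (164.5 − 96)/(6) = 137/12. So Q = 34.25 and P = 113.125.

P = 113.125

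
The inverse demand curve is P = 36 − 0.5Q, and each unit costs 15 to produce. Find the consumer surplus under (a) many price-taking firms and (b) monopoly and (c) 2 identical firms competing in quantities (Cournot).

Under competition P = MC = 15, so Q = (36 − 15)/0.5 = 42.
CS = ½·(36 − 15)·42 = 441.
A monopolist chooses Q where MR = MC. MR = 36 − Q; setting this equal to 15 gives Q = 21 and P = 25.5.
CS = ½·(36 − 25.5)·21 = 110.25.
With 2 symmetric Cournot firms, each firm's FOC gives 36 − 1.5q = 15, so q = 14, Q = 2·14 = 28, and P = 22.
CS = ½·(36 − 22)·28 = 196.

Competition: CS = 441; Monopoly: CS = 110.25; Cournot: CS = 196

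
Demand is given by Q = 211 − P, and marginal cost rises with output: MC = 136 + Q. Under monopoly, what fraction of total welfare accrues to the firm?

Inverting demand: P = 211 − Q.
The monopolist equates marginal revenue to marginal cost: 211 − 2Q = 136 + Q, so Q = 25. From demand, P = 186.
CS = ½·(211 − 186)·25 = 312.5.
PS = P·Q − VC(Q) = 186·25 − (136·25 + ½·1·25²) = 937.5.
Share captured = PS/TS = 937.5/1250 = 0.75.

PS/TS = 0.75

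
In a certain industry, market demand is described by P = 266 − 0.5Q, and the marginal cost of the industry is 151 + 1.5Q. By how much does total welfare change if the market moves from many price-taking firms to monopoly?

TS falls by 132.25

Under competition P = MC: 266 − 0.5Q = 151 + 1.5Q ⇒ Q = 57.5, P = 237.25.
CS = ½·(266 − 237.25)·57.5 = 13225/16; PS = (237.25·57.5 − 151·57.5 − ½·1.5·57.5²) = 39675/16; TS = 3306.25.
A monopolist chooses Q where MR = MC. MR = 266 − Q; setting this equal to 151 + 1.5Q gives Q = 46 and P = 243.
CS = ½·(266 − 243)·46 = 529; PS = (243·46 − 151·46 − ½·1.5·46²) = 2645; TS = 3174.
Change in total welfare: 3174 − 3306.25 = −132.25.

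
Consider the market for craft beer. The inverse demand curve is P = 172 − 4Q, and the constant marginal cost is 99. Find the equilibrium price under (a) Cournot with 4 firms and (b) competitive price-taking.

In a 4-firm Cournot equilibrium, symmetry and the first-order condition give q = (172 − 99)/(20) = 3.65. So Q = 14.6 and P = 113.6.
Under competition P = MC = 99, so Q = (172 − 99)/4 = 18.25.

Cournot: P = 113.6; Competition: P = 99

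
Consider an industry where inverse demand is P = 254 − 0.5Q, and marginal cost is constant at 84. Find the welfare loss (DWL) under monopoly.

Under competition P = MC = 84, so Q = (254 − 84)/0.5 = 340.
A monopolist chooses Q where MR = MC. MR = 254 − Q; setting this equal to 84 gives Q = 170 and P = 169.
DWL is the triangle between Q = 170 and Q = 340: ½·(340 − 170)·(169 − 84) = 7225.

DWL = 7225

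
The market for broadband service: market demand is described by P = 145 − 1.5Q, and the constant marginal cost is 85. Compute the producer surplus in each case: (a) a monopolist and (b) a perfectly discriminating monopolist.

A monopolist chooses Q where MR = MC. MR = 145 − 3Q; setting this equal to 85 gives Q = 20 and P = 115.
PS = (115 − 85)·20 = 600.
Under first-degree price discrimination the firm charges each unit its demand price and produces up to where P = MC, i.e. Q = 40. Consumer surplus is zero; producer surplus equals total surplus.
PS = ½·(145 − 85)·40 = 1200.

Monopoly: PS = 600; Perfect PD: PS = 1200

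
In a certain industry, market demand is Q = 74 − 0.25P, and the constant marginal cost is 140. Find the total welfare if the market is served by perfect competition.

TS = 3042

Inverting demand: P = 296 − 4Q.
Competitive firms price at marginal cost: P = 140, giving Q = 39.
CS = ½·(296 − 140)·39 = 3042; PS = (140 − 140)·39 = 0; TS = 3042.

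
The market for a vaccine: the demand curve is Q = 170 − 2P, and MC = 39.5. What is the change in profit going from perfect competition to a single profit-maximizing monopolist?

Profit rises by 1035.125

Inverting demand: P = 85 − 0.5Q.
Competitive firms price at marginal cost: P = 39.5, giving Q = 91.
Profit = (39.5 − 39.5)·91 = 0.
Monopoly sets MR = MC: 85 − Q = 39.5 ⇒ Q = 45.5, P = 85 − 0.5·45.5 = 62.25.
Profit = (62.25 − 39.5)·45.5 = 1035.125.
Change in profit: 1035.125 − 0 = 1035.125.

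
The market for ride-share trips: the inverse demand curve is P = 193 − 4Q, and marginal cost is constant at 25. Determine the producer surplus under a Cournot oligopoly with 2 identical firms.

PS = 1568

With 2 symmetric Cournot firms, each firm's FOC gives 193 − 12q = 25, so q = 14, Q = 2·14 = 28, and P = 81.
PS = (81 − 25)·28 = 1568.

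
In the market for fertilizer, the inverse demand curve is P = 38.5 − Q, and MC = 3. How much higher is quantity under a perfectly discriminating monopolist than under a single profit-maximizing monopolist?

A monopolist chooses Q where MR = MC. MR = 38.5 − 2Q; setting this equal to 3 gives Q = 17.75 and P = 20.75.
Under first-degree price discrimination the firm charges each unit its demand price and produces up to where P = MC, i.e. Q = 35.5. Consumer surplus is zero; producer surplus equals total surplus.
Change in quantity: 35.5 − 17.75 = 17.75.

Quantity rises by 17.75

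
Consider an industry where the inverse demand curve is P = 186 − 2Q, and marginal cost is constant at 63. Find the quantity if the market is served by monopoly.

The monopolist equates marginal revenue to marginal cost: 186 − 4Q = 63, so Q = 30.75. From demand, P = 124.5.

Q = 30.75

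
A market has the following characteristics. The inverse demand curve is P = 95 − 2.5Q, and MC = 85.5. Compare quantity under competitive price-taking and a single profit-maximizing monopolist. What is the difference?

Competitive firms price at marginal cost: P = 85.5, giving Q = 3.8.
Monopoly sets MR = MC: 95 − 5Q = 85.5 ⇒ Q = 1.9, P = 95 − 2.5·1.9 = 90.25.
Change in quantity: 1.9 − 3.8 = −1.9.

Quantity falls by 1.9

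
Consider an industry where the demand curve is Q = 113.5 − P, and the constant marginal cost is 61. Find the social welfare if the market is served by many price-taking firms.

Inverting demand: P = 113.5 − Q.
Perfect competition: P = MC = 61, so 113.5 − Q = 61 and Q = 52.5.
CS = ½·(113.5 − 61)·52.5 = 1378.125; PS = (61 − 61)·52.5 = 0; TS = 1378.125.

TS = 1378.125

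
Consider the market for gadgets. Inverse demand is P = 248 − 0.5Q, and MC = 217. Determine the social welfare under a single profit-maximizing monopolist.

TS = 720.75

Monopoly sets MR = MC: 248 − Q = 217 ⇒ Q = 31, P = 248 − 0.5·31 = 232.5.
CS = ½·(248 − 232.5)·31 = 240.25; PS = (232.5 − 217)·31 = 480.5; TS = 720.75.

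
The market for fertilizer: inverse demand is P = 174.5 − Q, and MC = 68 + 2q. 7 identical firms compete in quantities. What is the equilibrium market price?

P = 99.95

Cournot with 7 identical firms: the symmetric best-response condition is 174.5 − 8q = 68 + 2q. Each firm produces q = 10.65, total output Q = 74.55, price P = 99.95.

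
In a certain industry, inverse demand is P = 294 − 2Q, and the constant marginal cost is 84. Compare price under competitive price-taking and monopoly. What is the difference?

Competitive firms price at marginal cost: P = 84, giving Q = 105.
The monopolist equates marginal revenue to marginal cost: 294 − 4Q = 84, so Q = 52.5. From demand, P = 189.
Change in price: 189 − 84 = 105.

Price rises by 105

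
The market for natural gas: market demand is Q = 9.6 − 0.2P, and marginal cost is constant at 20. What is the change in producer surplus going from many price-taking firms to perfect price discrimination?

Inverting demand: P = 48 − 5Q.
Competitive firms price at marginal cost: P = 20, giving Q = 5.6.
PS = (20 − 20)·5.6 = 0.
With perfect price discrimination, output is the efficient level Q = 5.6 (where demand meets MC), but every buyer pays their willingness to pay: CS = 0 and PS = total surplus.
PS = ½·(48 − 20)·5.6 = 78.4.
Change in producer surplus: 78.4 − 0 = 78.4.

PS rises by 78.4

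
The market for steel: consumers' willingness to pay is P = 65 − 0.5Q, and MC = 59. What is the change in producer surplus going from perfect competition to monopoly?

Competitive firms price at marginal cost: P = 59, giving Q = 12.
PS = (59 − 59)·12 = 0.
A monopolist chooses Q where MR = MC. MR = 65 − Q; setting this equal to 59 gives Q = 6 and P = 62.
PS = (62 − 59)·6 = 18.
Change in producer surplus: 18 − 0 = 18.

Producer surplus rises by 18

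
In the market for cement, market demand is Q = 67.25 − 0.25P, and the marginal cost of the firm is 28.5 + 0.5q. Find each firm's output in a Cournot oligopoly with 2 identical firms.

q_i = 19.24

Inverting demand: P = 269 − 4Q.
Cournot with 2 identical firms: the symmetric best-response condition is 269 − 12q = 28.5 + 0.5q. Each firm produces q = 19.24, total output Q = 38.48, price P = 115.08.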